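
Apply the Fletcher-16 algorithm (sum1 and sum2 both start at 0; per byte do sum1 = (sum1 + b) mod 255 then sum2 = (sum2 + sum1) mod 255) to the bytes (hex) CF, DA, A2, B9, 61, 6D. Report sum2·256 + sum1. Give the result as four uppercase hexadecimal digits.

Running sums (mod 255):
  after byte 0 (CF): sum1=207, sum2=207
  after byte 1 (DA): sum1=170, sum2=122
  after byte 2 (A2): sum1=77, sum2=199
  after byte 3 (B9): sum1=7, sum2=206
  after byte 4 (61): sum1=104, sum2=55
  after byte 5 (6D): sum1=213, sum2=13
Checksum = sum2·256 + sum1 = 13·256 + 213 = 3541 = 0x0DD5.

0DD5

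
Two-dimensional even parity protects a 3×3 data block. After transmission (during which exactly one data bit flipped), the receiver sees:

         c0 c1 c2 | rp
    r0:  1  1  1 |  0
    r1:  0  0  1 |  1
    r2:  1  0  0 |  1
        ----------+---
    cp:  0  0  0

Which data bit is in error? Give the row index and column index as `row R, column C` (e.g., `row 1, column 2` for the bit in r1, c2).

row 0, column 1

Recompute each row's even parity and compare to rp:
  r0: data parity 1, sent rp 0 → mismatch
  r1: data parity 1, sent rp 1 → ok
  r2: data parity 1, sent rp 1 → ok
Recompute each column's even parity and compare to cp:
  c0: data parity 0, sent cp 0 → ok
  c1: data parity 1, sent cp 0 → mismatch
  c2: data parity 0, sent cp 0 → ok
Exactly one row (r0) and one column (c1) fail → the flipped bit is at their intersection.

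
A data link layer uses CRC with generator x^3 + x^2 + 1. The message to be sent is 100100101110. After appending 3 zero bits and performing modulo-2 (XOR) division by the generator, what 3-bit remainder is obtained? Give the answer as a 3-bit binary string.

110

Append 3 zeros: 100100101110000. Divide by 1101 (XOR where the leading bit is 1):
  pos 0: 1001 XOR 1101 = 0100
  pos 1: 1000 XOR 1101 = 0101
  pos 2: 1010 XOR 1101 = 0111
  pos 3: 1111 XOR 1101 = 0010
  pos 5: 1001 XOR 1101 = 0100
  pos 6: 1001 XOR 1101 = 0100
  pos 7: 1001 XOR 1101 = 0100
  pos 8: 1000 XOR 1101 = 0101
  pos 9: 1010 XOR 1101 = 0111
  pos 10: 1110 XOR 1101 = 0011
Remainder (last 3 bits) = 110. This is the CRC / FCS.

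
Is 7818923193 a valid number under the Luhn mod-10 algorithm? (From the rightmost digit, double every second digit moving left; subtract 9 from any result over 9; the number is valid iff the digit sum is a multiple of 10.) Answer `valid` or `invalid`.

invalid

From the right, keep odd positions and double even positions (subtract 9 from any doubled value over 9):
  doubled (positions 2,4,...): 9 6 9 2 5 → sum 31
  kept (positions 1,3,...): 3 1 2 8 8 → sum 22
Total = 53.
53 mod 10 = 3, so the number is invalid.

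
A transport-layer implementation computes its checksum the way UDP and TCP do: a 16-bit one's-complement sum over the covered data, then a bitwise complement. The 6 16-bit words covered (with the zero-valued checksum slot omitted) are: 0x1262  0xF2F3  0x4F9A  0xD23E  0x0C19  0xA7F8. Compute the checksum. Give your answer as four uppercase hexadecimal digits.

24BF

One's-complement addition (fold any carry out of bit 15 back into bit 0):
  0x1262 + 0xF2F3 = 0x10555 → wrap carry → 0x0556
  0x0556 + 0x4F9A = 0x054F0
  0x54F0 + 0xD23E = 0x1272E → wrap carry → 0x272F
  0x272F + 0x0C19 = 0x03348
  0x3348 + 0xA7F8 = 0x0DB40
One's-complement sum = 0xDB40.
Checksum = ~0xDB40 & 0xFFFF = 0x24BF.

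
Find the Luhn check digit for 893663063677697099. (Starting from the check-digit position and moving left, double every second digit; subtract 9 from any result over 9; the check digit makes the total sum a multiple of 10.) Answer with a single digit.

Partial digits right→left: 9 9 0 7 9 6 7 7 6 3 6 0 3 6 6 3 9 8
Double every second digit counting from the check-digit position (so the 1st, 3rd, 5th, ... of the partial from the right).
  doubled (with −9 where >9): 9 0 9 5 3 3 6 3 9 → sum 47
  kept as-is: 9 7 6 7 3 0 6 3 8 → sum 49
Total = 47 + 49 = 96.
Check digit = (10 − (96 mod 10)) mod 10 = 4.

4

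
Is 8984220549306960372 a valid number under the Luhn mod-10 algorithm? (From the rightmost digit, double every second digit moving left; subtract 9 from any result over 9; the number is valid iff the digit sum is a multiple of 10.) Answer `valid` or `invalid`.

invalid

From the right, keep odd positions and double even positions (subtract 9 from any doubled value over 9):
  doubled (positions 2,4,...): 5 0 9 0 9 1 4 8 9 → sum 45
  kept (positions 1,3,...): 2 3 6 6 3 4 0 2 8 8 → sum 42
Total = 87.
87 mod 10 = 7, so the number is invalid.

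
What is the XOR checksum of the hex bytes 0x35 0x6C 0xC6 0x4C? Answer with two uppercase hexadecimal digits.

D3

XOR the bytes together:
  start with 0x35
  0x35 ⊕ 0x6C = 0x59
  0x59 ⊕ 0xC6 = 0x9F
  0x9F ⊕ 0x4C = 0xD3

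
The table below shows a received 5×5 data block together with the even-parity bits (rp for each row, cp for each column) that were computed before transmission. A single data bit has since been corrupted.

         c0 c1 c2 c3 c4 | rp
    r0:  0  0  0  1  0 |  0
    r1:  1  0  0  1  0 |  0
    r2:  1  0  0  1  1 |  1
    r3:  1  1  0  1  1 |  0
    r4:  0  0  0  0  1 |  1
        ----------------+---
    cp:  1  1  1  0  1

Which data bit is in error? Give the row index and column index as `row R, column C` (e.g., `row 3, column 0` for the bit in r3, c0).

Recompute each row's even parity and compare to rp:
  r0: data parity 1, sent rp 0 → mismatch
  r1: data parity 0, sent rp 0 → ok
  r2: data parity 1, sent rp 1 → ok
  r3: data parity 0, sent rp 0 → ok
  r4: data parity 1, sent rp 1 → ok
Recompute each column's even parity and compare to cp:
  c0: data parity 1, sent cp 1 → ok
  c1: data parity 1, sent cp 1 → ok
  c2: data parity 0, sent cp 1 → mismatch
  c3: data parity 0, sent cp 0 → ok
  c4: data parity 1, sent cp 1 → ok
Exactly one row (r0) and one column (c2) fail → the flipped bit is at their intersection.

row 0, column 2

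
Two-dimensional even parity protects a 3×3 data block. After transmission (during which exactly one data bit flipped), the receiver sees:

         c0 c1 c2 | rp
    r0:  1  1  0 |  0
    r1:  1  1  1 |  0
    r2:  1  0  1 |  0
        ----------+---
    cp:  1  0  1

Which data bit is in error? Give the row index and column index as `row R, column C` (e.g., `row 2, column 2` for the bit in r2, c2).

Recompute each row's even parity and compare to rp:
  r0: data parity 0, sent rp 0 → ok
  r1: data parity 1, sent rp 0 → mismatch
  r2: data parity 0, sent rp 0 → ok
Recompute each column's even parity and compare to cp:
  c0: data parity 1, sent cp 1 → ok
  c1: data parity 0, sent cp 0 → ok
  c2: data parity 0, sent cp 1 → mismatch
Exactly one row (r1) and one column (c2) fail → the flipped bit is at their intersection.

row 1, column 2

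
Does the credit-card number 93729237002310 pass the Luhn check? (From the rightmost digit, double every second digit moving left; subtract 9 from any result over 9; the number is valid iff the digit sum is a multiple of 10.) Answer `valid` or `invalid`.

invalid

From the right, keep odd positions and double even positions (subtract 9 from any doubled value over 9):
  doubled (positions 2,4,...): 2 4 0 6 9 5 9 → sum 35
  kept (positions 1,3,...): 0 3 0 7 2 2 3 → sum 17
Total = 52.
52 mod 10 = 2, so the number is invalid.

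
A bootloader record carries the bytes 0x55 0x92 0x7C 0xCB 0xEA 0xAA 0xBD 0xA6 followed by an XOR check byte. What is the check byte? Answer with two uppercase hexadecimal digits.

2B

XOR the bytes together:
  start with 0x55
  0x55 ⊕ 0x92 = 0xC7
  0xC7 ⊕ 0x7C = 0xBB
  0xBB ⊕ 0xCB = 0x70
  0x70 ⊕ 0xEA = 0x9A
  0x9A ⊕ 0xAA = 0x30
  0x30 ⊕ 0xBD = 0x8D
  0x8D ⊕ 0xA6 = 0x2B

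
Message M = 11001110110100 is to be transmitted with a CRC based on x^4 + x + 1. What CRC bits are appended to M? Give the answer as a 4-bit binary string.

1001

Append 4 zeros: 110011101101000000. Divide by 10011 (XOR where the leading bit is 1):
  pos 0: 11001 XOR 10011 = 01010
  pos 1: 10101 XOR 10011 = 00110
  pos 3: 11010 XOR 10011 = 01001
  pos 4: 10011 XOR 10011 = 00000
  pos 9: 10100 XOR 10011 = 00111
  pos 11: 11100 XOR 10011 = 01111
  pos 12: 11110 XOR 10011 = 01101
  pos 13: 11010 XOR 10011 = 01001
Remainder (last 4 bits) = 1001. This is the CRC / FCS.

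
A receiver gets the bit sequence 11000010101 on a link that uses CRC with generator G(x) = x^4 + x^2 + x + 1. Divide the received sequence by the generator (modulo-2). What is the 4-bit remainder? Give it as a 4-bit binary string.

1110

Modulo-2 division of 11000010101 by 10111:
  pos 0: 11000 XOR 10111 = 01111
  pos 1: 11110 XOR 10111 = 01001
  pos 2: 10011 XOR 10111 = 00100
  pos 4: 10001 XOR 10111 = 00110
  pos 6: 11001 XOR 10111 = 01110
Remainder = 1110 (nonzero — an error is detected).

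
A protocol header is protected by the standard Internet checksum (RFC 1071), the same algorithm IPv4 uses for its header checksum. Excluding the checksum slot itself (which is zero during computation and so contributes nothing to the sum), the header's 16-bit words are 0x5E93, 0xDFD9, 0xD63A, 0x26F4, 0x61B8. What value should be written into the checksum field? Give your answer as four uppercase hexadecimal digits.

62AB

One's-complement addition (fold any carry out of bit 15 back into bit 0):
  0x5E93 + 0xDFD9 = 0x13E6C → wrap carry → 0x3E6D
  0x3E6D + 0xD63A = 0x114A7 → wrap carry → 0x14A8
  0x14A8 + 0x26F4 = 0x03B9C
  0x3B9C + 0x61B8 = 0x09D54
One's-complement sum = 0x9D54.
Checksum = ~0x9D54 & 0xFFFF = 0x62AB.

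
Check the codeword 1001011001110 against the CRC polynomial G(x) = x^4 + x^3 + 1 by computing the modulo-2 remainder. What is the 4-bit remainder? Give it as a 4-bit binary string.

0000

Modulo-2 division of 1001011001110 by 11001:
  pos 0: 10010 XOR 11001 = 01011
  pos 1: 10111 XOR 11001 = 01110
  pos 2: 11101 XOR 11001 = 00100
  pos 4: 10000 XOR 11001 = 01001
  pos 5: 10011 XOR 11001 = 01010
  pos 6: 10101 XOR 11001 = 01100
  pos 7: 11001 XOR 11001 = 00000
Remainder = 0000 (zero — the frame passes the CRC check).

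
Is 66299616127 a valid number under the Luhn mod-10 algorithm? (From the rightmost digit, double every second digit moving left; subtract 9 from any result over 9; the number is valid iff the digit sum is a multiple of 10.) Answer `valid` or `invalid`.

From the right, keep odd positions and double even positions (subtract 9 from any doubled value over 9):
  doubled (positions 2,4,...): 4 3 3 9 3 → sum 22
  kept (positions 1,3,...): 7 1 1 9 2 6 → sum 26
Total = 48.
48 mod 10 = 8, so the number is invalid.

invalid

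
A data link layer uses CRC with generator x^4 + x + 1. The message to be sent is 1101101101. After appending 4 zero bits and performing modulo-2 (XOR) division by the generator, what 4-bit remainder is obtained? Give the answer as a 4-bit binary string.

1011

Append 4 zeros: 11011011010000. Divide by 10011 (XOR where the leading bit is 1):
  pos 0: 11011 XOR 10011 = 01000
  pos 1: 10000 XOR 10011 = 00011
  pos 4: 11110 XOR 10011 = 01101
  pos 5: 11011 XOR 10011 = 01000
  pos 6: 10000 XOR 10011 = 00011
  pos 9: 11000 XOR 10011 = 01011
Remainder (last 4 bits) = 1011. This is the CRC / FCS.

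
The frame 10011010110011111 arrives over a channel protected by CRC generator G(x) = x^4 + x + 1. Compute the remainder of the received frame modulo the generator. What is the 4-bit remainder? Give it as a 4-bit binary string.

Modulo-2 division of 10011010110011111 by 10011:
  pos 0: 10011 XOR 10011 = 00000
  pos 6: 10110 XOR 10011 = 00101
  pos 8: 10101 XOR 10011 = 00110
  pos 10: 11011 XOR 10011 = 01000
  pos 11: 10001 XOR 10011 = 00010
Remainder = 0101 (nonzero — an error is detected).

0101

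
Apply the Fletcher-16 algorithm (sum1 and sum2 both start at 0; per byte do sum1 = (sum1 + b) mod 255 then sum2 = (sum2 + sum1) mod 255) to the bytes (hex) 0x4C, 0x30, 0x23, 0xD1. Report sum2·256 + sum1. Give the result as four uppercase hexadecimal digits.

Running sums (mod 255):
  after byte 0 (0x4C): sum1=76, sum2=76
  after byte 1 (0x30): sum1=124, sum2=200
  after byte 2 (0x23): sum1=159, sum2=104
  after byte 3 (0xD1): sum1=113, sum2=217
Checksum = sum2·256 + sum1 = 217·256 + 113 = 55665 = 0xD971.

D971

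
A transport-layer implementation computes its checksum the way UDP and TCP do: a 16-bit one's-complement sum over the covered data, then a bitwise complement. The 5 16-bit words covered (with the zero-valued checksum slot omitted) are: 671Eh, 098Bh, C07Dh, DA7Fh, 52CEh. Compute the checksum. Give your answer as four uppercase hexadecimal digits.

One's-complement addition (fold any carry out of bit 15 back into bit 0):
  0x671E + 0x098B = 0x070A9
  0x70A9 + 0xC07D = 0x13126 → wrap carry → 0x3127
  0x3127 + 0xDA7F = 0x10BA6 → wrap carry → 0x0BA7
  0x0BA7 + 0x52CE = 0x05E75
One's-complement sum = 0x5E75.
Checksum = ~0x5E75 & 0xFFFF = 0xA18A.

A18A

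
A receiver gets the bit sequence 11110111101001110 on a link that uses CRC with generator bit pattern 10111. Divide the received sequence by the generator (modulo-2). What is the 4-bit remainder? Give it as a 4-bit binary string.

Modulo-2 division of 11110111101001110 by 10111:
  pos 0: 11110 XOR 10111 = 01001
  pos 1: 10011 XOR 10111 = 00100
  pos 3: 10011 XOR 10111 = 00100
  pos 5: 10010 XOR 10111 = 00101
  pos 7: 10110 XOR 10111 = 00001
  pos 11: 10111 XOR 10111 = 00000
Remainder = 0000 (zero — the frame passes the CRC check).

0000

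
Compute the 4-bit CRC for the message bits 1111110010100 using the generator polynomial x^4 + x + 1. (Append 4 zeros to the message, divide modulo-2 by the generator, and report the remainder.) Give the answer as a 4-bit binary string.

Append 4 zeros: 11111100101000000. Divide by 10011 (XOR where the leading bit is 1):
  pos 0: 11111 XOR 10011 = 01100
  pos 1: 11001 XOR 10011 = 01010
  pos 2: 10100 XOR 10011 = 00111
  pos 4: 11101 XOR 10011 = 01110
  pos 5: 11100 XOR 10011 = 01111
  pos 6: 11111 XOR 10011 = 01100
  pos 7: 11000 XOR 10011 = 01011
  pos 8: 10110 XOR 10011 = 00101
  pos 10: 10100 XOR 10011 = 00111
  pos 12: 11100 XOR 10011 = 01111
Remainder (last 4 bits) = 1111. This is the CRC / FCS.

1111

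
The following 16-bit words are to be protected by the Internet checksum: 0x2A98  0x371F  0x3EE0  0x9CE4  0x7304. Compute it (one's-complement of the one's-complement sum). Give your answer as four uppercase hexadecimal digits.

One's-complement addition (fold any carry out of bit 15 back into bit 0):
  0x2A98 + 0x371F = 0x061B7
  0x61B7 + 0x3EE0 = 0x0A097
  0xA097 + 0x9CE4 = 0x13D7B → wrap carry → 0x3D7C
  0x3D7C + 0x7304 = 0x0B080
One's-complement sum = 0xB080.
Checksum = ~0xB080 & 0xFFFF = 0x4F7F.

4F7F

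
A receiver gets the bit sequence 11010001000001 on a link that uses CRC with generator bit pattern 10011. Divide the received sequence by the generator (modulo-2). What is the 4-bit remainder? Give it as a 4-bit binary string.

Modulo-2 division of 11010001000001 by 10011:
  pos 0: 11010 XOR 10011 = 01001
  pos 1: 10010 XOR 10011 = 00001
  pos 5: 10100 XOR 10011 = 00111
  pos 7: 11100 XOR 10011 = 01111
  pos 8: 11110 XOR 10011 = 01101
  pos 9: 11011 XOR 10011 = 01000
Remainder = 1000 (nonzero — an error is detected).

1000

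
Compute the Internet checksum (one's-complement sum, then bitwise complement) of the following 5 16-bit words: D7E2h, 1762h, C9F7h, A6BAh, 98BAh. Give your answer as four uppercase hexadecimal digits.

One's-complement addition (fold any carry out of bit 15 back into bit 0):
  0xD7E2 + 0x1762 = 0x0EF44
  0xEF44 + 0xC9F7 = 0x1B93B → wrap carry → 0xB93C
  0xB93C + 0xA6BA = 0x15FF6 → wrap carry → 0x5FF7
  0x5FF7 + 0x98BA = 0x0F8B1
One's-complement sum = 0xF8B1.
Checksum = ~0xF8B1 & 0xFFFF = 0x074E.

074E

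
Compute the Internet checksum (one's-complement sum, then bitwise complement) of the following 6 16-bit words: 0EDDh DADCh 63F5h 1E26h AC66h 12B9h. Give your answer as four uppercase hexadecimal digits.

One's-complement addition (fold any carry out of bit 15 back into bit 0):
  0x0EDD + 0xDADC = 0x0E9B9
  0xE9B9 + 0x63F5 = 0x14DAE → wrap carry → 0x4DAF
  0x4DAF + 0x1E26 = 0x06BD5
  0x6BD5 + 0xAC66 = 0x1183B → wrap carry → 0x183C
  0x183C + 0x12B9 = 0x02AF5
One's-complement sum = 0x2AF5.
Checksum = ~0x2AF5 & 0xFFFF = 0xD50A.

D50A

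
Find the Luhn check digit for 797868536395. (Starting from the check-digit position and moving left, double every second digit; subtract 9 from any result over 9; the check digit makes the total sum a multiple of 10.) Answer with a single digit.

Partial digits right→left: 5 9 3 6 3 5 8 6 8 7 9 7
Double every second digit counting from the check-digit position (so the 1st, 3rd, 5th, ... of the partial from the right).
  doubled (with −9 where >9): 1 6 6 7 7 9 → sum 36
  kept as-is: 9 6 5 6 7 7 → sum 40
Total = 36 + 40 = 76.
Check digit = (10 − (76 mod 10)) mod 10 = 4.

4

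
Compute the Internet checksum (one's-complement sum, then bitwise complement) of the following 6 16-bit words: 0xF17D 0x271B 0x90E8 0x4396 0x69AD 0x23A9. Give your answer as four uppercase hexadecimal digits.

One's-complement addition (fold any carry out of bit 15 back into bit 0):
  0xF17D + 0x271B = 0x11898 → wrap carry → 0x1899
  0x1899 + 0x90E8 = 0x0A981
  0xA981 + 0x4396 = 0x0ED17
  0xED17 + 0x69AD = 0x156C4 → wrap carry → 0x56C5
  0x56C5 + 0x23A9 = 0x07A6E
One's-complement sum = 0x7A6E.
Checksum = ~0x7A6E & 0xFFFF = 0x8591.

8591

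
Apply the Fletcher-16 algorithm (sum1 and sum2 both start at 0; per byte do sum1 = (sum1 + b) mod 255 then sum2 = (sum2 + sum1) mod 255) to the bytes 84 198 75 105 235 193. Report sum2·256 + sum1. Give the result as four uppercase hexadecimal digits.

Running sums (mod 255):
  after byte 0 (84): sum1=84, sum2=84
  after byte 1 (198): sum1=27, sum2=111
  after byte 2 (75): sum1=102, sum2=213
  after byte 3 (105): sum1=207, sum2=165
  after byte 4 (235): sum1=187, sum2=97
  after byte 5 (193): sum1=125, sum2=222
Checksum = sum2·256 + sum1 = 222·256 + 125 = 56957 = 0xDE7D.

DE7D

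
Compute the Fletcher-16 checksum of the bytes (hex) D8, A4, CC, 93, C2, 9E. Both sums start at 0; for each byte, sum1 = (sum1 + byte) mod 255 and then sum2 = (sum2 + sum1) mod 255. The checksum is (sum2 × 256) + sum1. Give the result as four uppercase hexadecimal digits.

5E3F

Running sums (mod 255):
  after byte 0 (D8): sum1=216, sum2=216
  after byte 1 (A4): sum1=125, sum2=86
  after byte 2 (CC): sum1=74, sum2=160
  after byte 3 (93): sum1=221, sum2=126
  after byte 4 (C2): sum1=160, sum2=31
  after byte 5 (9E): sum1=63, sum2=94
Checksum = sum2·256 + sum1 = 94·256 + 63 = 24127 = 0x5E3F.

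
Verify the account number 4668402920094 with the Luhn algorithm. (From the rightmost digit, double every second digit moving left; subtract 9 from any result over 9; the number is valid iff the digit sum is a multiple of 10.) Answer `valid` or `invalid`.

From the right, keep odd positions and double even positions (subtract 9 from any doubled value over 9):
  doubled (positions 2,4,...): 9 0 9 0 7 3 → sum 28
  kept (positions 1,3,...): 4 0 2 2 4 6 4 → sum 22
Total = 50.
50 mod 10 = 0, so the number is valid.

valid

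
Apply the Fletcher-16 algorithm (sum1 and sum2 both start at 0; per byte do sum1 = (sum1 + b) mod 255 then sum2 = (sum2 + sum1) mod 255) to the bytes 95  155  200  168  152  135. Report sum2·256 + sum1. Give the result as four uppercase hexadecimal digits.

Running sums (mod 255):
  after byte 0 (95): sum1=95, sum2=95
  after byte 1 (155): sum1=250, sum2=90
  after byte 2 (200): sum1=195, sum2=30
  after byte 3 (168): sum1=108, sum2=138
  after byte 4 (152): sum1=5, sum2=143
  after byte 5 (135): sum1=140, sum2=28
Checksum = sum2·256 + sum1 = 28·256 + 140 = 7308 = 0x1C8C.

1C8C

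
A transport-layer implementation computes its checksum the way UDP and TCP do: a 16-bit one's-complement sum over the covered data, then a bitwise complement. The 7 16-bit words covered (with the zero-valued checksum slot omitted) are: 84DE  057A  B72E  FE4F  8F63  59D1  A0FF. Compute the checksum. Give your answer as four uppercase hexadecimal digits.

One's-complement addition (fold any carry out of bit 15 back into bit 0):
  0x84DE + 0x057A = 0x08A58
  0x8A58 + 0xB72E = 0x14186 → wrap carry → 0x4187
  0x4187 + 0xFE4F = 0x13FD6 → wrap carry → 0x3FD7
  0x3FD7 + 0x8F63 = 0x0CF3A
  0xCF3A + 0x59D1 = 0x1290B → wrap carry → 0x290C
  0x290C + 0xA0FF = 0x0CA0B
One's-complement sum = 0xCA0B.
Checksum = ~0xCA0B & 0xFFFF = 0x35F4.

35F4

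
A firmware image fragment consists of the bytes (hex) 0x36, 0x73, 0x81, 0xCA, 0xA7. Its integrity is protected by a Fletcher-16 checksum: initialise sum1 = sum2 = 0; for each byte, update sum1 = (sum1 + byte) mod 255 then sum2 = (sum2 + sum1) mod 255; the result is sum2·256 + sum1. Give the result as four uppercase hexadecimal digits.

9E9D

Running sums (mod 255):
  after byte 0 (0x36): sum1=54, sum2=54
  after byte 1 (0x73): sum1=169, sum2=223
  after byte 2 (0x81): sum1=43, sum2=11
  after byte 3 (0xCA): sum1=245, sum2=1
  after byte 4 (0xA7): sum1=157, sum2=158
Checksum = sum2·256 + sum1 = 158·256 + 157 = 40605 = 0x9E9D.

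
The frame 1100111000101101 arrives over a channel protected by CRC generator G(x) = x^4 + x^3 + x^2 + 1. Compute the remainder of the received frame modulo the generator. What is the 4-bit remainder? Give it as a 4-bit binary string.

1000

Modulo-2 division of 1100111000101101 by 11101:
  pos 0: 11001 XOR 11101 = 00100
  pos 2: 10011 XOR 11101 = 01110
  pos 3: 11100 XOR 11101 = 00001
  pos 7: 10010 XOR 11101 = 01111
  pos 8: 11111 XOR 11101 = 00010
  pos 11: 10101 XOR 11101 = 01000
Remainder = 1000 (nonzero — an error is detected).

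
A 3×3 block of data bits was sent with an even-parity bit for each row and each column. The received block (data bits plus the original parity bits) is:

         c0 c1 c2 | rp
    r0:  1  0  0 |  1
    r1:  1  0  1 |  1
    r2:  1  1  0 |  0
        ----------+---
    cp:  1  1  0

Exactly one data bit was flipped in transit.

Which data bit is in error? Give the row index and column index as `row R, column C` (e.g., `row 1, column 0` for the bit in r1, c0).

Recompute each row's even parity and compare to rp:
  r0: data parity 1, sent rp 1 → ok
  r1: data parity 0, sent rp 1 → mismatch
  r2: data parity 0, sent rp 0 → ok
Recompute each column's even parity and compare to cp:
  c0: data parity 1, sent cp 1 → ok
  c1: data parity 1, sent cp 1 → ok
  c2: data parity 1, sent cp 0 → mismatch
Exactly one row (r1) and one column (c2) fail → the flipped bit is at their intersection.

row 1, column 2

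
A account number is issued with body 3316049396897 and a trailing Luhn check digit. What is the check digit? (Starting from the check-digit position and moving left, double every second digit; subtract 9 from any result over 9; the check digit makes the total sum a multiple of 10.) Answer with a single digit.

1

Partial digits right→left: 7 9 8 6 9 3 9 4 0 6 1 3 3
Double every second digit counting from the check-digit position (so the 1st, 3rd, 5th, ... of the partial from the right).
  doubled (with −9 where >9): 5 7 9 9 0 2 6 → sum 38
  kept as-is: 9 6 3 4 6 3 → sum 31
Total = 38 + 31 = 69.
Check digit = (10 − (69 mod 10)) mod 10 = 1.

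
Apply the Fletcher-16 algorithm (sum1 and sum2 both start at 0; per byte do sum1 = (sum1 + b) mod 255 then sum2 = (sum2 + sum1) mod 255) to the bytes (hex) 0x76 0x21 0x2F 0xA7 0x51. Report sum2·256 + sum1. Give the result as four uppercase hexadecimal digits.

Running sums (mod 255):
  after byte 0 (0x76): sum1=118, sum2=118
  after byte 1 (0x21): sum1=151, sum2=14
  after byte 2 (0x2F): sum1=198, sum2=212
  after byte 3 (0xA7): sum1=110, sum2=67
  after byte 4 (0x51): sum1=191, sum2=3
Checksum = sum2·256 + sum1 = 3·256 + 191 = 959 = 0x03BF.

03BF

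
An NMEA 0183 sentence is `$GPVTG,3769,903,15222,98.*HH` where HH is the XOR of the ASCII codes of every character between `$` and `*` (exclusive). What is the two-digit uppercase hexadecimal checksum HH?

7A

XOR the ASCII codes of the payload characters:
  'G' = 0x47 → acc = 0x47
  'P' = 0x50 → acc = 0x17
  'V' = 0x56 → acc = 0x41
  'T' = 0x54 → acc = 0x15
  'G' = 0x47 → acc = 0x52
  ',' = 0x2C → acc = 0x7E
  '3' = 0x33 → acc = 0x4D
  '7' = 0x37 → acc = 0x7A
  '6' = 0x36 → acc = 0x4C
  '9' = 0x39 → acc = 0x75
  ',' = 0x2C → acc = 0x59
  '9' = 0x39 → acc = 0x60
  '0' = 0x30 → acc = 0x50
  '3' = 0x33 → acc = 0x63
  ',' = 0x2C → acc = 0x4F
  '1' = 0x31 → acc = 0x7E
  '5' = 0x35 → acc = 0x4B
  '2' = 0x32 → acc = 0x79
  '2' = 0x32 → acc = 0x4B
  '2' = 0x32 → acc = 0x79
  ',' = 0x2C → acc = 0x55
  '9' = 0x39 → acc = 0x6C
  '8' = 0x38 → acc = 0x54
  '.' = 0x2E → acc = 0x7A
Checksum = 0x7A.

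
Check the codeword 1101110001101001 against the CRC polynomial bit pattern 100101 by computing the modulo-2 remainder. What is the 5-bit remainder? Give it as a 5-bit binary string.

11100

Modulo-2 division of 1101110001101001 by 100101:
  pos 0: 110111 XOR 100101 = 010010
  pos 1: 100100 XOR 100101 = 000001
  pos 6: 100110 XOR 100101 = 000011
  pos 10: 111001 XOR 100101 = 011100
Remainder = 11100 (nonzero — an error is detected).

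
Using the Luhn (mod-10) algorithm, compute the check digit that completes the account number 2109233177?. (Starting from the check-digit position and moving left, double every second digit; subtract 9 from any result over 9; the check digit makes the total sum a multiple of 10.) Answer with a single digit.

Partial digits right→left: 7 7 1 3 3 2 9 0 1 2
Double every second digit counting from the check-digit position (so the 1st, 3rd, 5th, ... of the partial from the right).
  doubled (with −9 where >9): 5 2 6 9 2 → sum 24
  kept as-is: 7 3 2 0 2 → sum 14
Total = 24 + 14 = 38.
Check digit = (10 − (38 mod 10)) mod 10 = 2.

2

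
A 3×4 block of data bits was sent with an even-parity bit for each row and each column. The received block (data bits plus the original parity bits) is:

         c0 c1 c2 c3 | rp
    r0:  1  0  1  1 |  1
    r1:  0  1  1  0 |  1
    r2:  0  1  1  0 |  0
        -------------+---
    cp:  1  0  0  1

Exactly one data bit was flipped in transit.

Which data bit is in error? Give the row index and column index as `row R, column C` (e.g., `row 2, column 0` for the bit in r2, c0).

row 1, column 2

Recompute each row's even parity and compare to rp:
  r0: data parity 1, sent rp 1 → ok
  r1: data parity 0, sent rp 1 → mismatch
  r2: data parity 0, sent rp 0 → ok
Recompute each column's even parity and compare to cp:
  c0: data parity 1, sent cp 1 → ok
  c1: data parity 0, sent cp 0 → ok
  c2: data parity 1, sent cp 0 → mismatch
  c3: data parity 1, sent cp 1 → ok
Exactly one row (r1) and one column (c2) fail → the flipped bit is at their intersection.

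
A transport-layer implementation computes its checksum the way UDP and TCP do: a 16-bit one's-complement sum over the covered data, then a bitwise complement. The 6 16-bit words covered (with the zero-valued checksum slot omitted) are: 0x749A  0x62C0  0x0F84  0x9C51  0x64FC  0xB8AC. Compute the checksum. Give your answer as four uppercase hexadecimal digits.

One's-complement addition (fold any carry out of bit 15 back into bit 0):
  0x749A + 0x62C0 = 0x0D75A
  0xD75A + 0x0F84 = 0x0E6DE
  0xE6DE + 0x9C51 = 0x1832F → wrap carry → 0x8330
  0x8330 + 0x64FC = 0x0E82C
  0xE82C + 0xB8AC = 0x1A0D8 → wrap carry → 0xA0D9
One's-complement sum = 0xA0D9.
Checksum = ~0xA0D9 & 0xFFFF = 0x5F26.

5F26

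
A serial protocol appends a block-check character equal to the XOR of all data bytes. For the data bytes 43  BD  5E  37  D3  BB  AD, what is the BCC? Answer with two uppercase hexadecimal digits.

52

XOR the bytes together:
  start with 0x43
  0x43 ⊕ 0xBD = 0xFE
  0xFE ⊕ 0x5E = 0xA0
  0xA0 ⊕ 0x37 = 0x97
  0x97 ⊕ 0xD3 = 0x44
  0x44 ⊕ 0xBB = 0xFF
  0xFF ⊕ 0xAD = 0x52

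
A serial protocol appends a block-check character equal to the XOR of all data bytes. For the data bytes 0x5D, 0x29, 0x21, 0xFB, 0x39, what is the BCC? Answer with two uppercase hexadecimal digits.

97

XOR the bytes together:
  start with 0x5D
  0x5D ⊕ 0x29 = 0x74
  0x74 ⊕ 0x21 = 0x55
  0x55 ⊕ 0xFB = 0xAE
  0xAE ⊕ 0x39 = 0x97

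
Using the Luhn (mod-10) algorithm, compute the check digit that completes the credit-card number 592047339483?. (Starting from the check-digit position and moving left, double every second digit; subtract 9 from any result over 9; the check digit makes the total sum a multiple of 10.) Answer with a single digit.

Partial digits right→left: 3 8 4 9 3 3 7 4 0 2 9 5
Double every second digit counting from the check-digit position (so the 1st, 3rd, 5th, ... of the partial from the right).
  doubled (with −9 where >9): 6 8 6 5 0 9 → sum 34
  kept as-is: 8 9 3 4 2 5 → sum 31
Total = 34 + 31 = 65.
Check digit = (10 − (65 mod 10)) mod 10 = 5.

5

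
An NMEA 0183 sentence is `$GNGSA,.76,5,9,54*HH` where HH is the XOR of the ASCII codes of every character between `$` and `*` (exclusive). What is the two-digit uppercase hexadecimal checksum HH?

7E

XOR the ASCII codes of the payload characters:
  'G' = 0x47 → acc = 0x47
  'N' = 0x4E → acc = 0x09
  'G' = 0x47 → acc = 0x4E
  'S' = 0x53 → acc = 0x1D
  'A' = 0x41 → acc = 0x5C
  ',' = 0x2C → acc = 0x70
  '.' = 0x2E → acc = 0x5E
  '7' = 0x37 → acc = 0x69
  '6' = 0x36 → acc = 0x5F
  ',' = 0x2C → acc = 0x73
  '5' = 0x35 → acc = 0x46
  ',' = 0x2C → acc = 0x6A
  '9' = 0x39 → acc = 0x53
  ',' = 0x2C → acc = 0x7F
  '5' = 0x35 → acc = 0x4A
  '4' = 0x34 → acc = 0x7E
Checksum = 0x7E.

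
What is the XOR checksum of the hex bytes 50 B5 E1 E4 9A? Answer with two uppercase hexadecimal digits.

XOR the bytes together:
  start with 0x50
  0x50 ⊕ 0xB5 = 0xE5
  0xE5 ⊕ 0xE1 = 0x04
  0x04 ⊕ 0xE4 = 0xE0
  0xE0 ⊕ 0x9A = 0x7A

7A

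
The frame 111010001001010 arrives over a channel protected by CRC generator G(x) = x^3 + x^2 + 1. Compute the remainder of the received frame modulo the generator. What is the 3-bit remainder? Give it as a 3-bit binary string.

000

Modulo-2 division of 111010001001010 by 1101:
  pos 0: 1110 XOR 1101 = 0011
  pos 2: 1110 XOR 1101 = 0011
  pos 4: 1100 XOR 1101 = 0001
  pos 7: 1100 XOR 1101 = 0001
  pos 10: 1101 XOR 1101 = 0000
Remainder = 000 (zero — the frame passes the CRC check).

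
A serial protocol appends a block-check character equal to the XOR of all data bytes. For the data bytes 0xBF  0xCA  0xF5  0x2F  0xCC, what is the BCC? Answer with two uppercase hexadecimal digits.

XOR the bytes together:
  start with 0xBF
  0xBF ⊕ 0xCA = 0x75
  0x75 ⊕ 0xF5 = 0x80
  0x80 ⊕ 0x2F = 0xAF
  0xAF ⊕ 0xCC = 0x63

63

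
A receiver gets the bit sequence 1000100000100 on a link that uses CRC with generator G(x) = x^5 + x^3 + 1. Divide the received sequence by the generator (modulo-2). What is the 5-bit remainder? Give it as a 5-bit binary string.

Modulo-2 division of 1000100000100 by 101001:
  pos 0: 100010 XOR 101001 = 001011
  pos 2: 101100 XOR 101001 = 000101
  pos 5: 101001 XOR 101001 = 000000
Remainder = 00000 (zero — the frame passes the CRC check).

00000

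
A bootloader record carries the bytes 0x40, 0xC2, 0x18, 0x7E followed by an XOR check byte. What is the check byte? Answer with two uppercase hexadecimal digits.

XOR the bytes together:
  start with 0x40
  0x40 ⊕ 0xC2 = 0x82
  0x82 ⊕ 0x18 = 0x9A
  0x9A ⊕ 0x7E = 0xE4

E4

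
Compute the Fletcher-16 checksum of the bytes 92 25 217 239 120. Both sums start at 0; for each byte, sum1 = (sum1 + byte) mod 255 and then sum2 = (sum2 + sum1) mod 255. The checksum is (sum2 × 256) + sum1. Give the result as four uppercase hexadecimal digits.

18B7

Running sums (mod 255):
  after byte 0 (92): sum1=92, sum2=92
  after byte 1 (25): sum1=117, sum2=209
  after byte 2 (217): sum1=79, sum2=33
  after byte 3 (239): sum1=63, sum2=96
  after byte 4 (120): sum1=183, sum2=24
Checksum = sum2·256 + sum1 = 24·256 + 183 = 6327 = 0x18B7.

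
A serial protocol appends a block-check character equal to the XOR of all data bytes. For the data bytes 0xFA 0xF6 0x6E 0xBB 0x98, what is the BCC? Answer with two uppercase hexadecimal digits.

41

XOR the bytes together:
  start with 0xFA
  0xFA ⊕ 0xF6 = 0x0C
  0x0C ⊕ 0x6E = 0x62
  0x62 ⊕ 0xBB = 0xD9
  0xD9 ⊕ 0x98 = 0x41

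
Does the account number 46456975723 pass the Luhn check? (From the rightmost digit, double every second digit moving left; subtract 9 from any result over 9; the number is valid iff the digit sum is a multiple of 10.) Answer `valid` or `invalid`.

From the right, keep odd positions and double even positions (subtract 9 from any doubled value over 9):
  doubled (positions 2,4,...): 4 1 9 1 3 → sum 18
  kept (positions 1,3,...): 3 7 7 6 4 4 → sum 31
Total = 49.
49 mod 10 = 9, so the number is invalid.

invalid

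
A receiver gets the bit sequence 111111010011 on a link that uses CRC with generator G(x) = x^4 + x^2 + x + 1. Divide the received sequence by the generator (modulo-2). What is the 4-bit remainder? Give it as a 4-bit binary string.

0111

Modulo-2 division of 111111010011 by 10111:
  pos 0: 11111 XOR 10111 = 01000
  pos 1: 10001 XOR 10111 = 00110
  pos 3: 11001 XOR 10111 = 01110
  pos 4: 11100 XOR 10111 = 01011
  pos 5: 10110 XOR 10111 = 00001
Remainder = 0111 (nonzero — an error is detected).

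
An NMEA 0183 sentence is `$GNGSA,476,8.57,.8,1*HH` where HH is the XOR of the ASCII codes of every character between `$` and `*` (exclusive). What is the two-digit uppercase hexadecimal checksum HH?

5A

XOR the ASCII codes of the payload characters:
  'G' = 0x47 → acc = 0x47
  'N' = 0x4E → acc = 0x09
  'G' = 0x47 → acc = 0x4E
  'S' = 0x53 → acc = 0x1D
  'A' = 0x41 → acc = 0x5C
  ',' = 0x2C → acc = 0x70
  '4' = 0x34 → acc = 0x44
  '7' = 0x37 → acc = 0x73
  '6' = 0x36 → acc = 0x45
  ',' = 0x2C → acc = 0x69
  '8' = 0x38 → acc = 0x51
  '.' = 0x2E → acc = 0x7F
  '5' = 0x35 → acc = 0x4A
  '7' = 0x37 → acc = 0x7D
  ',' = 0x2C → acc = 0x51
  '.' = 0x2E → acc = 0x7F
  '8' = 0x38 → acc = 0x47
  ',' = 0x2C → acc = 0x6B
  '1' = 0x31 → acc = 0x5A
Checksum = 0x5A.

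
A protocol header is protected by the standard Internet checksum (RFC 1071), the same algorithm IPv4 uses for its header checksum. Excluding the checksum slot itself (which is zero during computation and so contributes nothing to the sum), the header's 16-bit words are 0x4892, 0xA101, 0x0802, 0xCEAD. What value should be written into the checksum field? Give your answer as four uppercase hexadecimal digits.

One's-complement addition (fold any carry out of bit 15 back into bit 0):
  0x4892 + 0xA101 = 0x0E993
  0xE993 + 0x0802 = 0x0F195
  0xF195 + 0xCEAD = 0x1C042 → wrap carry → 0xC043
One's-complement sum = 0xC043.
Checksum = ~0xC043 & 0xFFFF = 0x3FBC.

3FBC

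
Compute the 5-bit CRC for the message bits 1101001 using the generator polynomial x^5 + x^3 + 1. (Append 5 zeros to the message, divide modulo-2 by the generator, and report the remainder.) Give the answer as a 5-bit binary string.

01111

Append 5 zeros: 110100100000. Divide by 101001 (XOR where the leading bit is 1):
  pos 0: 110100 XOR 101001 = 011101
  pos 1: 111011 XOR 101001 = 010010
  pos 2: 100100 XOR 101001 = 001101
  pos 4: 110100 XOR 101001 = 011101
  pos 5: 111010 XOR 101001 = 010011
  pos 6: 100110 XOR 101001 = 001111
Remainder (last 5 bits) = 01111. This is the CRC / FCS.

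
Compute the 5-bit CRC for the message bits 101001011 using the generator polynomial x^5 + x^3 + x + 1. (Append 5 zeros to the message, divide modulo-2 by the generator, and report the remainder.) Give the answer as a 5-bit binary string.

Append 5 zeros: 10100101100000. Divide by 101011 (XOR where the leading bit is 1):
  pos 0: 101001 XOR 101011 = 000010
  pos 4: 100110 XOR 101011 = 001101
  pos 6: 110100 XOR 101011 = 011111
  pos 7: 111110 XOR 101011 = 010101
  pos 8: 101010 XOR 101011 = 000001
Remainder (last 5 bits) = 00001. This is the CRC / FCS.

00001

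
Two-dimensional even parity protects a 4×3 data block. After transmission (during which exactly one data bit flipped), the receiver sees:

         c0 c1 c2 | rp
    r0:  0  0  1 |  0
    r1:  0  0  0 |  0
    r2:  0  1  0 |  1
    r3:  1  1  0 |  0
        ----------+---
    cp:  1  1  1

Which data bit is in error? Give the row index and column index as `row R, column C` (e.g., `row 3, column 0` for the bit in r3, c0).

Recompute each row's even parity and compare to rp:
  r0: data parity 1, sent rp 0 → mismatch
  r1: data parity 0, sent rp 0 → ok
  r2: data parity 1, sent rp 1 → ok
  r3: data parity 0, sent rp 0 → ok
Recompute each column's even parity and compare to cp:
  c0: data parity 1, sent cp 1 → ok
  c1: data parity 0, sent cp 1 → mismatch
  c2: data parity 1, sent cp 1 → ok
Exactly one row (r0) and one column (c1) fail → the flipped bit is at their intersection.

row 0, column 1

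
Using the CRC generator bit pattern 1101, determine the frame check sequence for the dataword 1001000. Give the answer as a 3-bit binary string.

010

Append 3 zeros: 1001000000. Divide by 1101 (XOR where the leading bit is 1):
  pos 0: 1001 XOR 1101 = 0100
  pos 1: 1000 XOR 1101 = 0101
  pos 2: 1010 XOR 1101 = 0111
  pos 3: 1110 XOR 1101 = 0011
  pos 5: 1100 XOR 1101 = 0001
Remainder (last 3 bits) = 010. This is the CRC / FCS.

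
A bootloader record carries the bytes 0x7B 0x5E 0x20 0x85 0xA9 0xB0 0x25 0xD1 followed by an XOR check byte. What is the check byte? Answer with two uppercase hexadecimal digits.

6D

XOR the bytes together:
  start with 0x7B
  0x7B ⊕ 0x5E = 0x25
  0x25 ⊕ 0x20 = 0x05
  0x05 ⊕ 0x85 = 0x80
  0x80 ⊕ 0xA9 = 0x29
  0x29 ⊕ 0xB0 = 0x99
  0x99 ⊕ 0x25 = 0xBC
  0xBC ⊕ 0xD1 = 0x6D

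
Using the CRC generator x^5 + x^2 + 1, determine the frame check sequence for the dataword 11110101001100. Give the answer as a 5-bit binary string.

Append 5 zeros: 1111010100110000000. Divide by 100101 (XOR where the leading bit is 1):
  pos 0: 111101 XOR 100101 = 011000
  pos 1: 110000 XOR 100101 = 010101
  pos 2: 101011 XOR 100101 = 001110
  pos 4: 111000 XOR 100101 = 011101
  pos 5: 111011 XOR 100101 = 011110
  pos 6: 111101 XOR 100101 = 011000
  pos 7: 110000 XOR 100101 = 010101
  pos 8: 101010 XOR 100101 = 001111
  pos 10: 111100 XOR 100101 = 011001
  pos 11: 110010 XOR 100101 = 010111
  pos 12: 101110 XOR 100101 = 001011
Remainder (last 5 bits) = 10110. This is the CRC / FCS.

10110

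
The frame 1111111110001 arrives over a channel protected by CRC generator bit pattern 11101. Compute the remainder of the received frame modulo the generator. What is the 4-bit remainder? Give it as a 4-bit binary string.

0000

Modulo-2 division of 1111111110001 by 11101:
  pos 0: 11111 XOR 11101 = 00010
  pos 3: 10111 XOR 11101 = 01010
  pos 4: 10101 XOR 11101 = 01000
  pos 5: 10000 XOR 11101 = 01101
  pos 6: 11010 XOR 11101 = 00111
  pos 8: 11101 XOR 11101 = 00000
Remainder = 0000 (zero — the frame passes the CRC check).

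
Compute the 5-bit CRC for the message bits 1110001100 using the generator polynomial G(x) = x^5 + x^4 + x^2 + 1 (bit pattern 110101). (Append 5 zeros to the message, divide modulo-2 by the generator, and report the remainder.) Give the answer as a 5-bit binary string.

10110

Append 5 zeros: 111000110000000. Divide by 110101 (XOR where the leading bit is 1):
  pos 0: 111000 XOR 110101 = 001101
  pos 2: 110111 XOR 110101 = 000010
  pos 6: 100000 XOR 110101 = 010101
  pos 7: 101010 XOR 110101 = 011111
  pos 8: 111110 XOR 110101 = 001011
Remainder (last 5 bits) = 10110. This is the CRC / FCS.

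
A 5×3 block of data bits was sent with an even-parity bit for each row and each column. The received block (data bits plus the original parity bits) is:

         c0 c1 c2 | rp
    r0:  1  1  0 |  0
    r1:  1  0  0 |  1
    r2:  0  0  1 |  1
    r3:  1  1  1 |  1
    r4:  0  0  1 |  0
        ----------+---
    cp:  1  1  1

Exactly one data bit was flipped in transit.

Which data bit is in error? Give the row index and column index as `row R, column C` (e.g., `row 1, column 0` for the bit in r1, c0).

Recompute each row's even parity and compare to rp:
  r0: data parity 0, sent rp 0 → ok
  r1: data parity 1, sent rp 1 → ok
  r2: data parity 1, sent rp 1 → ok
  r3: data parity 1, sent rp 1 → ok
  r4: data parity 1, sent rp 0 → mismatch
Recompute each column's even parity and compare to cp:
  c0: data parity 1, sent cp 1 → ok
  c1: data parity 0, sent cp 1 → mismatch
  c2: data parity 1, sent cp 1 → ok
Exactly one row (r4) and one column (c1) fail → the flipped bit is at their intersection.

row 4, column 1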